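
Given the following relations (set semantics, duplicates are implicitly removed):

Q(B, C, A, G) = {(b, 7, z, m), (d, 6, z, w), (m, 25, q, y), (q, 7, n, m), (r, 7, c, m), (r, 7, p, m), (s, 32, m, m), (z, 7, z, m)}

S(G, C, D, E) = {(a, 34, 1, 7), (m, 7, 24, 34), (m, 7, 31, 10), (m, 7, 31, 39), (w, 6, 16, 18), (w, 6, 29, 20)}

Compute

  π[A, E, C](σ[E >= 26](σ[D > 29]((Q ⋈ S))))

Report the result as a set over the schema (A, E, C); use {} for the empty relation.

Joining Q and S on C, G yields {(b, 7, z, m, 24, 34), (b, 7, z, m, 31, 10), (b, 7, z, m, 31, 39), (d, 6, z, w, 16, 18), (d, 6, z, w, 29, 20), (q, 7, n, m, 24, 34), (q, 7, n, m, 31, 10), (q, 7, n, m, 31, 39), (r, 7, c, m, 24, 34), (r, 7, c, m, 31, 10), (r, 7, c, m, 31, 39), (r, 7, p, m, 24, 34), (r, 7, p, m, 31, 10), (r, 7, p, m, 31, 39), (z, 7, z, m, 24, 34), (z, 7, z, m, 31, 10), (z, 7, z, m, 31, 39)}.
Filtering on D > 29 leaves {(b, 7, z, m, 31, 10), (b, 7, z, m, 31, 39), (q, 7, n, m, 31, 10), (q, 7, n, m, 31, 39), (r, 7, c, m, 31, 10), (r, 7, c, m, 31, 39), (r, 7, p, m, 31, 10), (r, 7, p, m, 31, 39), (z, 7, z, m, 31, 10), (z, 7, z, m, 31, 39)}.
Filtering on E >= 26 leaves {(b, 7, z, m, 31, 39), (q, 7, n, m, 31, 39), (r, 7, c, m, 31, 39), (r, 7, p, m, 31, 39), (z, 7, z, m, 31, 39)}.
π[A, E, C]: project onto (A, E, C) (1 duplicate(s) eliminated) → {(c, 39, 7), (n, 39, 7), (p, 39, 7), (z, 39, 7)}

{(c, 39, 7), (n, 39, 7), (p, 39, 7), (z, 39, 7)}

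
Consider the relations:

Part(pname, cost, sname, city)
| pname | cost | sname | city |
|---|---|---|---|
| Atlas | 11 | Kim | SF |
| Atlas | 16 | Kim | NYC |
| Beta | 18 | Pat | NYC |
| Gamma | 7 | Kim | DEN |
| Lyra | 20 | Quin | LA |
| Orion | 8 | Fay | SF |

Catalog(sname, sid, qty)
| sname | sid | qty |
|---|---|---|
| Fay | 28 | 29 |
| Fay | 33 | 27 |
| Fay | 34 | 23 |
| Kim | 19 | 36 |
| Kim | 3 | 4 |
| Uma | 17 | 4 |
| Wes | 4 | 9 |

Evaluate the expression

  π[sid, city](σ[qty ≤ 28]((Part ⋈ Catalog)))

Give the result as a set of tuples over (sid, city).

Joining Part and Catalog on sname yields {(Atlas, 11, Kim, SF, 19, 36), (Atlas, 11, Kim, SF, 3, 4), (Atlas, 16, Kim, NYC, 19, 36), (Atlas, 16, Kim, NYC, 3, 4), (Gamma, 7, Kim, DEN, 19, 36), (Gamma, 7, Kim, DEN, 3, 4), (Orion, 8, Fay, SF, 28, 29), (Orion, 8, Fay, SF, 33, 27), (Orion, 8, Fay, SF, 34, 23)}.
Apply σ_{qty ≤ 28}; surviving tuples: {(Atlas, 11, Kim, SF, 3, 4), (Atlas, 16, Kim, NYC, 3, 4), (Gamma, 7, Kim, DEN, 3, 4), (Orion, 8, Fay, SF, 33, 27), (Orion, 8, Fay, SF, 34, 23)}
Projecting to sid, city: {(3, DEN), (3, NYC), (3, SF), (33, SF), (34, SF)}

{(3, DEN), (3, NYC), (3, SF), (33, SF), (34, SF)}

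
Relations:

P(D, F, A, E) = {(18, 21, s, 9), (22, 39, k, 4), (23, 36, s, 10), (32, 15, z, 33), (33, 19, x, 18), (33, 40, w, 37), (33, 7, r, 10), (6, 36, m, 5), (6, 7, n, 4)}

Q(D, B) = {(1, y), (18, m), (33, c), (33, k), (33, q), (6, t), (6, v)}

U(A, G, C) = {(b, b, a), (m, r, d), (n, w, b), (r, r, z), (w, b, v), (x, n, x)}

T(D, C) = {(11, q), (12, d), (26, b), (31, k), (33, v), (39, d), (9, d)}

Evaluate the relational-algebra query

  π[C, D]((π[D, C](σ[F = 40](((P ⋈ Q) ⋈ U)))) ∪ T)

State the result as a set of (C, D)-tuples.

Joining P and Q on D yields {(18, 21, s, 9, m), (33, 19, x, 18, c), (33, 19, x, 18, k), (33, 19, x, 18, q), (33, 40, w, 37, c), (33, 40, w, 37, k), (33, 40, w, 37, q), (33, 7, r, 10, c), (33, 7, r, 10, k), (33, 7, r, 10, q), (6, 36, m, 5, t), (6, 36, m, 5, v), (6, 7, n, 4, t), (6, 7, n, 4, v)}.
Joining (P ⋈ Q) and U on A yields {(33, 19, x, 18, c, n, x), (33, 19, x, 18, k, n, x), (33, 19, x, 18, q, n, x), (33, 40, w, 37, c, b, v), (33, 40, w, 37, k, b, v), (33, 40, w, 37, q, b, v), (33, 7, r, 10, c, r, z), (33, 7, r, 10, k, r, z), (33, 7, r, 10, q, r, z), (6, 36, m, 5, t, r, d), (6, 36, m, 5, v, r, d), (6, 7, n, 4, t, w, b), (6, 7, n, 4, v, w, b)}.
σ[F = 40]: keep tuples satisfying F = 40 → {(33, 40, w, 37, c, b, v), (33, 40, w, 37, k, b, v), (33, 40, w, 37, q, b, v)}
Projecting to D, C (2 duplicate(s) eliminated): {(33, v)}
Union: {(33, v)} with {(11, q), (12, d), (26, b), (31, k), (33, v), (39, d), (9, d)} → {(11, q), (12, d), (26, b), (31, k), (33, v), (39, d), (9, d)}
Projecting to C, D: {(b, 26), (d, 12), (d, 39), (d, 9), (k, 31), (q, 11), (v, 33)}

{(b, 26), (d, 12), (d, 39), (d, 9), (k, 31), (q, 11), (v, 33)}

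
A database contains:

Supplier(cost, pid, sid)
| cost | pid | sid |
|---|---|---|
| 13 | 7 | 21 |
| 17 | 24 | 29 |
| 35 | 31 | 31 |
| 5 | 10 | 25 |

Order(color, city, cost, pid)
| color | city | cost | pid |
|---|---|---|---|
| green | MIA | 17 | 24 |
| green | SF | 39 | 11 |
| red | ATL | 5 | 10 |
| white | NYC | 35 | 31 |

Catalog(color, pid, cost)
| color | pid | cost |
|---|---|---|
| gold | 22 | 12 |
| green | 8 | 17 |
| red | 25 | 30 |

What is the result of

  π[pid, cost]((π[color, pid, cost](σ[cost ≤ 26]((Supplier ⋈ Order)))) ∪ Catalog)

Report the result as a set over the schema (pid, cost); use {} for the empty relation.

Joining Supplier and Order on cost, pid yields {(17, 24, 29, green, MIA), (35, 31, 31, white, NYC), (5, 10, 25, red, ATL)}.
Selection cost ≤ 26: {(17, 24, 29, green, MIA), (5, 10, 25, red, ATL)}
Keep only column(s) color, pid, cost: {(green, 24, 17), (red, 10, 5)}
Union: {(green, 24, 17), (red, 10, 5)} with {(gold, 22, 12), (green, 8, 17), (red, 25, 30)} → {(gold, 22, 12), (green, 24, 17), (green, 8, 17), (red, 10, 5), (red, 25, 30)}
Keep only column(s) pid, cost: {(10, 5), (22, 12), (24, 17), (25, 30), (8, 17)}

{(10, 5), (22, 12), (24, 17), (25, 30), (8, 17)}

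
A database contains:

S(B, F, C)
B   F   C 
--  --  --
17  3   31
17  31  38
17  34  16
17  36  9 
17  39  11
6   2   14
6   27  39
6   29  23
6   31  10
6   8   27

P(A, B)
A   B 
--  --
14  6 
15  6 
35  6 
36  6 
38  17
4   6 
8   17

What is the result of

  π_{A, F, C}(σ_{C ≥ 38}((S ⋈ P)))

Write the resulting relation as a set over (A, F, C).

Natural join on B: {(17, 3, 31, 38), (17, 3, 31, 8), (17, 31, 38, 38), (17, 31, 38, 8), (17, 34, 16, 38), (17, 34, 16, 8), (17, 36, 9, 38), (17, 36, 9, 8), (17, 39, 11, 38), (17, 39, 11, 8), (6, 2, 14, 14), (6, 2, 14, 15), (6, 2, 14, 35), (6, 2, 14, 36), (6, 2, 14, 4), (6, 27, 39, 14), (6, 27, 39, 15), (6, 27, 39, 35), (6, 27, 39, 36), (6, 27, 39, 4), (6, 29, 23, 14), (6, 29, 23, 15), (6, 29, 23, 35), (6, 29, 23, 36), (6, 29, 23, 4), (6, 31, 10, 14), (6, 31, 10, 15), (6, 31, 10, 35), (6, 31, 10, 36), (6, 31, 10, 4), (6, 8, 27, 14), (6, 8, 27, 15), (6, 8, 27, 35), (6, 8, 27, 36), (6, 8, 27, 4)}
Selection C ≥ 38: {(17, 31, 38, 38), (17, 31, 38, 8), (6, 27, 39, 14), (6, 27, 39, 15), (6, 27, 39, 35), (6, 27, 39, 36), (6, 27, 39, 4)}
π[A, F, C]: project onto (A, F, C) → {(14, 27, 39), (15, 27, 39), (35, 27, 39), (36, 27, 39), (38, 31, 38), (4, 27, 39), (8, 31, 38)}

{(14, 27, 39), (15, 27, 39), (35, 27, 39), (36, 27, 39), (38, 31, 38), (4, 27, 39), (8, 31, 38)}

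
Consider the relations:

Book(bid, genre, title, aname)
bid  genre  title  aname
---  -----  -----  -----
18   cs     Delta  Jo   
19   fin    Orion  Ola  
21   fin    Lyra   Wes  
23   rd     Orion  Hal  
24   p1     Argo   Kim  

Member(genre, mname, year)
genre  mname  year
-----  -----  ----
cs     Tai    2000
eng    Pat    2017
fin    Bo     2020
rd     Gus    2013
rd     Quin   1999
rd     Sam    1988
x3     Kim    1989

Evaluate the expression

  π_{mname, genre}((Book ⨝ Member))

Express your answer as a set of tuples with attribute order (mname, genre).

{(Bo, fin), (Gus, rd), (Quin, rd), (Sam, rd), (Tai, cs)}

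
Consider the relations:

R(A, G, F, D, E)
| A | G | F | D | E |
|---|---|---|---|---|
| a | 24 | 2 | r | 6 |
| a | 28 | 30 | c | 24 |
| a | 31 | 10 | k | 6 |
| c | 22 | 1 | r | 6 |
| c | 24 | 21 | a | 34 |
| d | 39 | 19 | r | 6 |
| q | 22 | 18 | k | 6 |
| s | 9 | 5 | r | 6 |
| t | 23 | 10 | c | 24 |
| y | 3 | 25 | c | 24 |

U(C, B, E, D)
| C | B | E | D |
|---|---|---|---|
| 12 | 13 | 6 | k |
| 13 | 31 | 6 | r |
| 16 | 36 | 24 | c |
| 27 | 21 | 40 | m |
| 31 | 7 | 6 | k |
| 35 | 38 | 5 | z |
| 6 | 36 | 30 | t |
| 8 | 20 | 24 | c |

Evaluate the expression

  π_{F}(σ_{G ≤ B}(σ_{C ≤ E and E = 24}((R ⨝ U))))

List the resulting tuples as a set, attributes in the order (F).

Natural join on D, E: {(a, 24, 2, r, 6, 13, 31), (a, 28, 30, c, 24, 16, 36), (a, 28, 30, c, 24, 8, 20), (a, 31, 10, k, 6, 12, 13), (a, 31, 10, k, 6, 31, 7), (c, 22, 1, r, 6, 13, 31), (d, 39, 19, r, 6, 13, 31), (q, 22, 18, k, 6, 12, 13), (q, 22, 18, k, 6, 31, 7), (s, 9, 5, r, 6, 13, 31), (t, 23, 10, c, 24, 16, 36), (t, 23, 10, c, 24, 8, 20), (y, 3, 25, c, 24, 16, 36), (y, 3, 25, c, 24, 8, 20)}
Filtering on C ≤ E and E = 24 leaves {(a, 28, 30, c, 24, 16, 36), (a, 28, 30, c, 24, 8, 20), (t, 23, 10, c, 24, 16, 36), (t, 23, 10, c, 24, 8, 20), (y, 3, 25, c, 24, 16, 36), (y, 3, 25, c, 24, 8, 20)}.
Filtering on G ≤ B leaves {(a, 28, 30, c, 24, 16, 36), (t, 23, 10, c, 24, 16, 36), (y, 3, 25, c, 24, 16, 36), (y, 3, 25, c, 24, 8, 20)}.
Projecting to F (1 duplicate(s) eliminated): {10, 25, 30}

{10, 25, 30}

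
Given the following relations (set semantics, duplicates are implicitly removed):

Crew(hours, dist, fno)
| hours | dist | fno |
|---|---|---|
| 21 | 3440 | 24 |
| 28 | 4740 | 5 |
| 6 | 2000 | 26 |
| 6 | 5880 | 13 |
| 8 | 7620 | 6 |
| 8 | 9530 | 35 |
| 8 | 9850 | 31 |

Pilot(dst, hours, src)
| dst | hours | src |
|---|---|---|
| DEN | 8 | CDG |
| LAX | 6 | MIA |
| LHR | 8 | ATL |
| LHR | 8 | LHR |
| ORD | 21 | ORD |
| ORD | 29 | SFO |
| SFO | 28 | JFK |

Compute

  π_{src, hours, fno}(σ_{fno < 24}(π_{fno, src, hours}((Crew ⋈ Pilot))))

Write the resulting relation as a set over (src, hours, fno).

{(ATL, 8, 6), (CDG, 8, 6), (JFK, 28, 5), (LHR, 8, 6), (MIA, 6, 13)}

Crew ⋈ Pilot (natural join on hours): {(21, 3440, 24, ORD, ORD), (28, 4740, 5, SFO, JFK), (6, 2000, 26, LAX, MIA), (6, 5880, 13, LAX, MIA), (8, 7620, 6, DEN, CDG), (8, 7620, 6, LHR, ATL), (8, 7620, 6, LHR, LHR), (8, 9530, 35, DEN, CDG), (8, 9530, 35, LHR, ATL), (8, 9530, 35, LHR, LHR), (8, 9850, 31, DEN, CDG), (8, 9850, 31, LHR, ATL), (8, 9850, 31, LHR, LHR)}
Keep only column(s) fno, src, hours: {(13, MIA, 6), (24, ORD, 21), (26, MIA, 6), (31, ATL, 8), (31, CDG, 8), (31, LHR, 8), (35, ATL, 8), (35, CDG, 8), (35, LHR, 8), (5, JFK, 28), (6, ATL, 8), (6, CDG, 8), (6, LHR, 8)}
Filtering on fno < 24 leaves {(13, MIA, 6), (5, JFK, 28), (6, ATL, 8), (6, CDG, 8), (6, LHR, 8)}.
Keep only column(s) src, hours, fno: {(ATL, 8, 6), (CDG, 8, 6), (JFK, 28, 5), (LHR, 8, 6), (MIA, 6, 13)}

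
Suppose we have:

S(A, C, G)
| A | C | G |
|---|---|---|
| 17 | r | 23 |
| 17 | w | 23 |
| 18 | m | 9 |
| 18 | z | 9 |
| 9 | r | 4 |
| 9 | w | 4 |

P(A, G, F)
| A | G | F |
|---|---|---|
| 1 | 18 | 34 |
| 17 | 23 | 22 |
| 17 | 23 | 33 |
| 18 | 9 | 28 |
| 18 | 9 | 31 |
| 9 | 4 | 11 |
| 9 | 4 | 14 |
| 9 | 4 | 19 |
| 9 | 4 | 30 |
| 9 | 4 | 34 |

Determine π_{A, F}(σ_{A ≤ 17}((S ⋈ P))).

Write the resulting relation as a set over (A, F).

{(17, 22), (17, 33), (9, 11), (9, 14), (9, 19), (9, 30), (9, 34)}

Joining S and P on A, G yields {(17, r, 23, 22), (17, r, 23, 33), (17, w, 23, 22), (17, w, 23, 33), (18, m, 9, 28), (18, m, 9, 31), (18, z, 9, 28), (18, z, 9, 31), (9, r, 4, 11), (9, r, 4, 14), (9, r, 4, 19), (9, r, 4, 30), (9, r, 4, 34), (9, w, 4, 11), (9, w, 4, 14), (9, w, 4, 19), (9, w, 4, 30), (9, w, 4, 34)}.
σ[A ≤ 17]: keep tuples satisfying A ≤ 17 → {(17, r, 23, 22), (17, r, 23, 33), (17, w, 23, 22), (17, w, 23, 33), (9, r, 4, 11), (9, r, 4, 14), (9, r, 4, 19), (9, r, 4, 30), (9, r, 4, 34), (9, w, 4, 11), (9, w, 4, 14), (9, w, 4, 19), (9, w, 4, 30), (9, w, 4, 34)}
π[A, F]: project onto (A, F) (7 duplicate(s) eliminated) → {(17, 22), (17, 33), (9, 11), (9, 14), (9, 19), (9, 30), (9, 34)}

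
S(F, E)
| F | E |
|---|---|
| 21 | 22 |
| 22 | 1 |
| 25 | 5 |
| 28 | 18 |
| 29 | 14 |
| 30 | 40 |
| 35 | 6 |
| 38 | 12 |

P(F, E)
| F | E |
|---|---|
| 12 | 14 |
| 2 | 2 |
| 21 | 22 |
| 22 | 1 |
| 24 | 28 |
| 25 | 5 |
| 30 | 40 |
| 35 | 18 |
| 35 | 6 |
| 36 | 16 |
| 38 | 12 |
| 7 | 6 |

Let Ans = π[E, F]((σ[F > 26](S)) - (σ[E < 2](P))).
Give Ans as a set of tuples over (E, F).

{(12, 38), (14, 29), (18, 28), (40, 30), (6, 35)}

σ[F > 26]: keep tuples satisfying F > 26 → {(28, 18), (29, 14), (30, 40), (35, 6), (38, 12)}
σ[E < 2]: keep tuples satisfying E < 2 → {(22, 1)}
Taking the difference: {(28, 18), (29, 14), (30, 40), (35, 6), (38, 12)}
π[E, F]: project onto (E, F) → {(12, 38), (14, 29), (18, 28), (40, 30), (6, 35)}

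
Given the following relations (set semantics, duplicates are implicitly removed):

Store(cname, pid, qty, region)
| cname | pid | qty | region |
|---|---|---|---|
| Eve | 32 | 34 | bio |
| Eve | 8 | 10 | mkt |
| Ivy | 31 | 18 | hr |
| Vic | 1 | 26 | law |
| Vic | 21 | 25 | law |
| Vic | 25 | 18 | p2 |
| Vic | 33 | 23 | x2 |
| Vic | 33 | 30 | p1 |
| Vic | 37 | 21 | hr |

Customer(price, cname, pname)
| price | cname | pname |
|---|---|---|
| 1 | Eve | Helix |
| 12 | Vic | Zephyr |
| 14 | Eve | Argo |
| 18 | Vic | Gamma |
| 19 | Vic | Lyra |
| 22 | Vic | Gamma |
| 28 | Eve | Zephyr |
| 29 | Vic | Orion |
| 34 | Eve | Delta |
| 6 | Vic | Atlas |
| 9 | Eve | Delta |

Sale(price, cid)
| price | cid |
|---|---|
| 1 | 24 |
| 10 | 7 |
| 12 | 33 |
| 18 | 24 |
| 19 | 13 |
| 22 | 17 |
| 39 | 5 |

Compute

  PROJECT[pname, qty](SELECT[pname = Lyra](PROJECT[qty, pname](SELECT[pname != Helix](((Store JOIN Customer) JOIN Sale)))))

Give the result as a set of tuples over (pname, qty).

Store ⋈ Customer (natural join on cname): {(Eve, 32, 34, bio, 1, Helix), (Eve, 32, 34, bio, 14, Argo), (Eve, 32, 34, bio, 28, Zephyr), (Eve, 32, 34, bio, 34, Delta), (Eve, 32, 34, bio, 9, Delta), (Eve, 8, 10, mkt, 1, Helix), (Eve, 8, 10, mkt, 14, Argo), (Eve, 8, 10, mkt, 28, Zephyr), (Eve, 8, 10, mkt, 34, Delta), (Eve, 8, 10, mkt, 9, Delta), (Vic, 1, 26, law, 12, Zephyr), (Vic, 1, 26, law, 18, Gamma), (Vic, 1, 26, law, 19, Lyra), (Vic, 1, 26, law, 22, Gamma), (Vic, 1, 26, law, 29, Orion), (Vic, 1, 26, law, 6, Atlas), (Vic, 21, 25, law, 12, Zephyr), (Vic, 21, 25, law, 18, Gamma), (Vic, 21, 25, law, 19, Lyra), (Vic, 21, 25, law, 22, Gamma), (Vic, 21, 25, law, 29, Orion), (Vic, 21, 25, law, 6, Atlas), (Vic, 25, 18, p2, 12, Zephyr), (Vic, 25, 18, p2, 18, Gamma), (Vic, 25, 18, p2, 19, Lyra), (Vic, 25, 18, p2, 22, Gamma), (Vic, 25, 18, p2, 29, Orion), (Vic, 25, 18, p2, 6, Atlas), (Vic, 33, 23, x2, 12, Zephyr), (Vic, 33, 23, x2, 18, Gamma), (Vic, 33, 23, x2, 19, Lyra), (Vic, 33, 23, x2, 22, Gamma), (Vic, 33, 23, x2, 29, Orion), (Vic, 33, 23, x2, 6, Atlas), (Vic, 33, 30, p1, 12, Zephyr), (Vic, 33, 30, p1, 18, Gamma), (Vic, 33, 30, p1, 19, Lyra), (Vic, 33, 30, p1, 22, Gamma), (Vic, 33, 30, p1, 29, Orion), (Vic, 33, 30, p1, 6, Atlas), (Vic, 37, 21, hr, 12, Zephyr), (Vic, 37, 21, hr, 18, Gamma), (Vic, 37, 21, hr, 19, Lyra), (Vic, 37, 21, hr, 22, Gamma), (Vic, 37, 21, hr, 29, Orion), (Vic, 37, 21, hr, 6, Atlas)}
(Store JOIN Customer) ⋈ Sale (natural join on price): {(Eve, 32, 34, bio, 1, Helix, 24), (Eve, 8, 10, mkt, 1, Helix, 24), (Vic, 1, 26, law, 12, Zephyr, 33), (Vic, 1, 26, law, 18, Gamma, 24), (Vic, 1, 26, law, 19, Lyra, 13), (Vic, 1, 26, law, 22, Gamma, 17), (Vic, 21, 25, law, 12, Zephyr, 33), (Vic, 21, 25, law, 18, Gamma, 24), (Vic, 21, 25, law, 19, Lyra, 13), (Vic, 21, 25, law, 22, Gamma, 17), (Vic, 25, 18, p2, 12, Zephyr, 33), (Vic, 25, 18, p2, 18, Gamma, 24), (Vic, 25, 18, p2, 19, Lyra, 13), (Vic, 25, 18, p2, 22, Gamma, 17), (Vic, 33, 23, x2, 12, Zephyr, 33), (Vic, 33, 23, x2, 18, Gamma, 24), (Vic, 33, 23, x2, 19, Lyra, 13), (Vic, 33, 23, x2, 22, Gamma, 17), (Vic, 33, 30, p1, 12, Zephyr, 33), (Vic, 33, 30, p1, 18, Gamma, 24), (Vic, 33, 30, p1, 19, Lyra, 13), (Vic, 33, 30, p1, 22, Gamma, 17), (Vic, 37, 21, hr, 12, Zephyr, 33), (Vic, 37, 21, hr, 18, Gamma, 24), (Vic, 37, 21, hr, 19, Lyra, 13), (Vic, 37, 21, hr, 22, Gamma, 17)}
Filtering on pname != Helix leaves {(Vic, 1, 26, law, 12, Zephyr, 33), (Vic, 1, 26, law, 18, Gamma, 24), (Vic, 1, 26, law, 19, Lyra, 13), (Vic, 1, 26, law, 22, Gamma, 17), (Vic, 21, 25, law, 12, Zephyr, 33), (Vic, 21, 25, law, 18, Gamma, 24), (Vic, 21, 25, law, 19, Lyra, 13), (Vic, 21, 25, law, 22, Gamma, 17), (Vic, 25, 18, p2, 12, Zephyr, 33), (Vic, 25, 18, p2, 18, Gamma, 24), (Vic, 25, 18, p2, 19, Lyra, 13), (Vic, 25, 18, p2, 22, Gamma, 17), (Vic, 33, 23, x2, 12, Zephyr, 33), (Vic, 33, 23, x2, 18, Gamma, 24), (Vic, 33, 23, x2, 19, Lyra, 13), (Vic, 33, 23, x2, 22, Gamma, 17), (Vic, 33, 30, p1, 12, Zephyr, 33), (Vic, 33, 30, p1, 18, Gamma, 24), (Vic, 33, 30, p1, 19, Lyra, 13), (Vic, 33, 30, p1, 22, Gamma, 17), (Vic, 37, 21, hr, 12, Zephyr, 33), (Vic, 37, 21, hr, 18, Gamma, 24), (Vic, 37, 21, hr, 19, Lyra, 13), (Vic, 37, 21, hr, 22, Gamma, 17)}.
Projecting to qty, pname (6 duplicate(s) eliminated): {(18, Gamma), (18, Lyra), (18, Zephyr), (21, Gamma), (21, Lyra), (21, Zephyr), (23, Gamma), (23, Lyra), (23, Zephyr), (25, Gamma), (25, Lyra), (25, Zephyr), (26, Gamma), (26, Lyra), (26, Zephyr), (30, Gamma), (30, Lyra), (30, Zephyr)}
Filtering on pname = Lyra leaves {(18, Lyra), (21, Lyra), (23, Lyra), (25, Lyra), (26, Lyra), (30, Lyra)}.
Projecting to pname, qty: {(Lyra, 18), (Lyra, 21), (Lyra, 23), (Lyra, 25), (Lyra, 26), (Lyra, 30)}

{(Lyra, 18), (Lyra, 21), (Lyra, 23), (Lyra, 25), (Lyra, 26), (Lyra, 30)}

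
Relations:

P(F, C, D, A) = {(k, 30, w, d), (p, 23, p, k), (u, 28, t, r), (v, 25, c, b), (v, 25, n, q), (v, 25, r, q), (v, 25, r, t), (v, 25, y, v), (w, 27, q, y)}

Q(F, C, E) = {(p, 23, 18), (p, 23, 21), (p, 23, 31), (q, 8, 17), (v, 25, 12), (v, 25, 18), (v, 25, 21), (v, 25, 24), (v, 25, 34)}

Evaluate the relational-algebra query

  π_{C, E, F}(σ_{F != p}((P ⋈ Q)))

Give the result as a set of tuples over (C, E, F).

{(25, 12, v), (25, 18, v), (25, 21, v), (25, 24, v), (25, 34, v)}

Joining P and Q on F, C yields {(p, 23, p, k, 18), (p, 23, p, k, 21), (p, 23, p, k, 31), (v, 25, c, b, 12), (v, 25, c, b, 18), (v, 25, c, b, 21), (v, 25, c, b, 24), (v, 25, c, b, 34), (v, 25, n, q, 12), (v, 25, n, q, 18), (v, 25, n, q, 21), (v, 25, n, q, 24), (v, 25, n, q, 34), (v, 25, r, q, 12), (v, 25, r, q, 18), (v, 25, r, q, 21), (v, 25, r, q, 24), (v, 25, r, q, 34), (v, 25, r, t, 12), (v, 25, r, t, 18), (v, 25, r, t, 21), (v, 25, r, t, 24), (v, 25, r, t, 34), (v, 25, y, v, 12), (v, 25, y, v, 18), (v, 25, y, v, 21), (v, 25, y, v, 24), (v, 25, y, v, 34)}.
Selection F != p: {(v, 25, c, b, 12), (v, 25, c, b, 18), (v, 25, c, b, 21), (v, 25, c, b, 24), (v, 25, c, b, 34), (v, 25, n, q, 12), (v, 25, n, q, 18), (v, 25, n, q, 21), (v, 25, n, q, 24), (v, 25, n, q, 34), (v, 25, r, q, 12), (v, 25, r, q, 18), (v, 25, r, q, 21), (v, 25, r, q, 24), (v, 25, r, q, 34), (v, 25, r, t, 12), (v, 25, r, t, 18), (v, 25, r, t, 21), (v, 25, r, t, 24), (v, 25, r, t, 34), (v, 25, y, v, 12), (v, 25, y, v, 18), (v, 25, y, v, 21), (v, 25, y, v, 24), (v, 25, y, v, 34)}
Keep only column(s) C, E, F (20 duplicate(s) eliminated): {(25, 12, v), (25, 18, v), (25, 21, v), (25, 24, v), (25, 34, v)}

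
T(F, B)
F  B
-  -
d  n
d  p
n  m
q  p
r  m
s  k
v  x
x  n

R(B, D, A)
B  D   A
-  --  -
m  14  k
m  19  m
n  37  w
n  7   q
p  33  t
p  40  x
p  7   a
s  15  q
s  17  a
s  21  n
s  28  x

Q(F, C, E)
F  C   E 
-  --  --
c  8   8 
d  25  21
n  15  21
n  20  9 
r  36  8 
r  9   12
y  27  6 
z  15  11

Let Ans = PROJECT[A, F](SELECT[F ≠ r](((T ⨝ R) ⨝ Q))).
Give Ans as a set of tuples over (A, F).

{(a, d), (k, n), (m, n), (q, d), (t, d), (w, d), (x, d)}

Joining T and R on B yields {(d, n, 37, w), (d, n, 7, q), (d, p, 33, t), (d, p, 40, x), (d, p, 7, a), (n, m, 14, k), (n, m, 19, m), (q, p, 33, t), (q, p, 40, x), (q, p, 7, a), (r, m, 14, k), (r, m, 19, m), (x, n, 37, w), (x, n, 7, q)}.
Joining (T ⨝ R) and Q on F yields {(d, n, 37, w, 25, 21), (d, n, 7, q, 25, 21), (d, p, 33, t, 25, 21), (d, p, 40, x, 25, 21), (d, p, 7, a, 25, 21), (n, m, 14, k, 15, 21), (n, m, 14, k, 20, 9), (n, m, 19, m, 15, 21), (n, m, 19, m, 20, 9), (r, m, 14, k, 36, 8), (r, m, 14, k, 9, 12), (r, m, 19, m, 36, 8), (r, m, 19, m, 9, 12)}.
Selection F ≠ r: {(d, n, 37, w, 25, 21), (d, n, 7, q, 25, 21), (d, p, 33, t, 25, 21), (d, p, 40, x, 25, 21), (d, p, 7, a, 25, 21), (n, m, 14, k, 15, 21), (n, m, 14, k, 20, 9), (n, m, 19, m, 15, 21), (n, m, 19, m, 20, 9)}
π_{A, F} gives {(a, d), (k, n), (m, n), (q, d), (t, d), (w, d), (x, d)} (2 duplicate(s) eliminated).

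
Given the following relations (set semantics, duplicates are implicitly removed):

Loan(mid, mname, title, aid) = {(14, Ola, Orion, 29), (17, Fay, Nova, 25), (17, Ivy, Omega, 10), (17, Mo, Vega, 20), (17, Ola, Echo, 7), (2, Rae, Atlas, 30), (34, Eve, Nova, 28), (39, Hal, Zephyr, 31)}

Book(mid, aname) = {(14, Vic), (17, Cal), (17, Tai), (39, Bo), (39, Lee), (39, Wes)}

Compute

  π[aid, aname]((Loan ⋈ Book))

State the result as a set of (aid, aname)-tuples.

{(10, Cal), (10, Tai), (20, Cal), (20, Tai), (25, Cal), (25, Tai), (29, Vic), (31, Bo), (31, Lee), (31, Wes), (7, Cal), (7, Tai)}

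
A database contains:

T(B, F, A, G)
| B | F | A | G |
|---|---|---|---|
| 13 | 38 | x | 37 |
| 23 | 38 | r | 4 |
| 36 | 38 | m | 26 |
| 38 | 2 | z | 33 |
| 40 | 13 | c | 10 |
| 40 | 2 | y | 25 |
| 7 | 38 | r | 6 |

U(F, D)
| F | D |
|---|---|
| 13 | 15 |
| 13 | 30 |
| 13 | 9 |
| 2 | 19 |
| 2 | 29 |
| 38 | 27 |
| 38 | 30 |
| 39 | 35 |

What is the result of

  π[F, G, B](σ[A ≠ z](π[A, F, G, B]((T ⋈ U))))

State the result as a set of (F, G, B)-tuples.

{(13, 10, 40), (2, 25, 40), (38, 26, 36), (38, 37, 13), (38, 4, 23), (38, 6, 7)}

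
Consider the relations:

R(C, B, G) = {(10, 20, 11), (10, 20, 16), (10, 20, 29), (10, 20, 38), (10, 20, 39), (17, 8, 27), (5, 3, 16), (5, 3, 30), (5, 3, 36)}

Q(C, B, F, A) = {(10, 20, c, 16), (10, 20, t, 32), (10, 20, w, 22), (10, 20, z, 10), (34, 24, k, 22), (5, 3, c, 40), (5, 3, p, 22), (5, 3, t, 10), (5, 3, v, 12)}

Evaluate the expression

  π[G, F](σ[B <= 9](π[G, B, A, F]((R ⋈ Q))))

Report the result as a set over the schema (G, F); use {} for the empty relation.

R ⋈ Q (natural join on C, B): {(10, 20, 11, c, 16), (10, 20, 11, t, 32), (10, 20, 11, w, 22), (10, 20, 11, z, 10), (10, 20, 16, c, 16), (10, 20, 16, t, 32), (10, 20, 16, w, 22), (10, 20, 16, z, 10), (10, 20, 29, c, 16), (10, 20, 29, t, 32), (10, 20, 29, w, 22), (10, 20, 29, z, 10), (10, 20, 38, c, 16), (10, 20, 38, t, 32), (10, 20, 38, w, 22), (10, 20, 38, z, 10), (10, 20, 39, c, 16), (10, 20, 39, t, 32), (10, 20, 39, w, 22), (10, 20, 39, z, 10), (5, 3, 16, c, 40), (5, 3, 16, p, 22), (5, 3, 16, t, 10), (5, 3, 16, v, 12), (5, 3, 30, c, 40), (5, 3, 30, p, 22), (5, 3, 30, t, 10), (5, 3, 30, v, 12), (5, 3, 36, c, 40), (5, 3, 36, p, 22), (5, 3, 36, t, 10), (5, 3, 36, v, 12)}
Projecting to G, B, A, F: {(11, 20, 10, z), (11, 20, 16, c), (11, 20, 22, w), (11, 20, 32, t), (16, 20, 10, z), (16, 20, 16, c), (16, 20, 22, w), (16, 20, 32, t), (16, 3, 10, t), (16, 3, 12, v), (16, 3, 22, p), (16, 3, 40, c), (29, 20, 10, z), (29, 20, 16, c), (29, 20, 22, w), (29, 20, 32, t), (30, 3, 10, t), (30, 3, 12, v), (30, 3, 22, p), (30, 3, 40, c), (36, 3, 10, t), (36, 3, 12, v), (36, 3, 22, p), (36, 3, 40, c), (38, 20, 10, z), (38, 20, 16, c), (38, 20, 22, w), (38, 20, 32, t), (39, 20, 10, z), (39, 20, 16, c), (39, 20, 22, w), (39, 20, 32, t)}
Apply σ_{B <= 9}; surviving tuples: {(16, 3, 10, t), (16, 3, 12, v), (16, 3, 22, p), (16, 3, 40, c), (30, 3, 10, t), (30, 3, 12, v), (30, 3, 22, p), (30, 3, 40, c), (36, 3, 10, t), (36, 3, 12, v), (36, 3, 22, p), (36, 3, 40, c)}
Projecting to G, F: {(16, c), (16, p), (16, t), (16, v), (30, c), (30, p), (30, t), (30, v), (36, c), (36, p), (36, t), (36, v)}

{(16, c), (16, p), (16, t), (16, v), (30, c), (30, p), (30, t), (30, v), (36, c), (36, p), (36, t), (36, v)}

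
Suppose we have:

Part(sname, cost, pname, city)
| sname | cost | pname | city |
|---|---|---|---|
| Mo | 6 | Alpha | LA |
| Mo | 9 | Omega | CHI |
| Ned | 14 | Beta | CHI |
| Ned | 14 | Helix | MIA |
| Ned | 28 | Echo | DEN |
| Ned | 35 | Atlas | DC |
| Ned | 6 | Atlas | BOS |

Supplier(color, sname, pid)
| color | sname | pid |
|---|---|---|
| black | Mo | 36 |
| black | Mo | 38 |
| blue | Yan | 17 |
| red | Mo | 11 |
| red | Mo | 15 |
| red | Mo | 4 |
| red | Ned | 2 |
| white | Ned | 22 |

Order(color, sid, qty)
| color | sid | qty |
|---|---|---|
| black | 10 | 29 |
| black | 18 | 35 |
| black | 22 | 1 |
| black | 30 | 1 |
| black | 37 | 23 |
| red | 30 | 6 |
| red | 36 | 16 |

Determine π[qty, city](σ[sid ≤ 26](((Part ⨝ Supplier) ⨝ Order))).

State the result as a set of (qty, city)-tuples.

Joining Part and Supplier on sname yields {(Mo, 6, Alpha, LA, black, 36), (Mo, 6, Alpha, LA, black, 38), (Mo, 6, Alpha, LA, red, 11), (Mo, 6, Alpha, LA, red, 15), (Mo, 6, Alpha, LA, red, 4), (Mo, 9, Omega, CHI, black, 36), (Mo, 9, Omega, CHI, black, 38), (Mo, 9, Omega, CHI, red, 11), (Mo, 9, Omega, CHI, red, 15), (Mo, 9, Omega, CHI, red, 4), (Ned, 14, Beta, CHI, red, 2), (Ned, 14, Beta, CHI, white, 22), (Ned, 14, Helix, MIA, red, 2), (Ned, 14, Helix, MIA, white, 22), (Ned, 28, Echo, DEN, red, 2), (Ned, 28, Echo, DEN, white, 22), (Ned, 35, Atlas, DC, red, 2), (Ned, 35, Atlas, DC, white, 22), (Ned, 6, Atlas, BOS, red, 2), (Ned, 6, Atlas, BOS, white, 22)}.
Joining (Part ⨝ Supplier) and Order on color yields {(Mo, 6, Alpha, LA, black, 36, 10, 29), (Mo, 6, Alpha, LA, black, 36, 18, 35), (Mo, 6, Alpha, LA, black, 36, 22, 1), (Mo, 6, Alpha, LA, black, 36, 30, 1), (Mo, 6, Alpha, LA, black, 36, 37, 23), (Mo, 6, Alpha, LA, black, 38, 10, 29), (Mo, 6, Alpha, LA, black, 38, 18, 35), (Mo, 6, Alpha, LA, black, 38, 22, 1), (Mo, 6, Alpha, LA, black, 38, 30, 1), (Mo, 6, Alpha, LA, black, 38, 37, 23), (Mo, 6, Alpha, LA, red, 11, 30, 6), (Mo, 6, Alpha, LA, red, 11, 36, 16), (Mo, 6, Alpha, LA, red, 15, 30, 6), (Mo, 6, Alpha, LA, red, 15, 36, 16), (Mo, 6, Alpha, LA, red, 4, 30, 6), (Mo, 6, Alpha, LA, red, 4, 36, 16), (Mo, 9, Omega, CHI, black, 36, 10, 29), (Mo, 9, Omega, CHI, black, 36, 18, 35), (Mo, 9, Omega, CHI, black, 36, 22, 1), (Mo, 9, Omega, CHI, black, 36, 30, 1), (Mo, 9, Omega, CHI, black, 36, 37, 23), (Mo, 9, Omega, CHI, black, 38, 10, 29), (Mo, 9, Omega, CHI, black, 38, 18, 35), (Mo, 9, Omega, CHI, black, 38, 22, 1), (Mo, 9, Omega, CHI, black, 38, 30, 1), (Mo, 9, Omega, CHI, black, 38, 37, 23), (Mo, 9, Omega, CHI, red, 11, 30, 6), (Mo, 9, Omega, CHI, red, 11, 36, 16), (Mo, 9, Omega, CHI, red, 15, 30, 6), (Mo, 9, Omega, CHI, red, 15, 36, 16), (Mo, 9, Omega, CHI, red, 4, 30, 6), (Mo, 9, Omega, CHI, red, 4, 36, 16), (Ned, 14, Beta, CHI, red, 2, 30, 6), (Ned, 14, Beta, CHI, red, 2, 36, 16), (Ned, 14, Helix, MIA, red, 2, 30, 6), (Ned, 14, Helix, MIA, red, 2, 36, 16), (Ned, 28, Echo, DEN, red, 2, 30, 6), (Ned, 28, Echo, DEN, red, 2, 36, 16), (Ned, 35, Atlas, DC, red, 2, 30, 6), (Ned, 35, Atlas, DC, red, 2, 36, 16), (Ned, 6, Atlas, BOS, red, 2, 30, 6), (Ned, 6, Atlas, BOS, red, 2, 36, 16)}.
Filtering on sid ≤ 26 leaves {(Mo, 6, Alpha, LA, black, 36, 10, 29), (Mo, 6, Alpha, LA, black, 36, 18, 35), (Mo, 6, Alpha, LA, black, 36, 22, 1), (Mo, 6, Alpha, LA, black, 38, 10, 29), (Mo, 6, Alpha, LA, black, 38, 18, 35), (Mo, 6, Alpha, LA, black, 38, 22, 1), (Mo, 9, Omega, CHI, black, 36, 10, 29), (Mo, 9, Omega, CHI, black, 36, 18, 35), (Mo, 9, Omega, CHI, black, 36, 22, 1), (Mo, 9, Omega, CHI, black, 38, 10, 29), (Mo, 9, Omega, CHI, black, 38, 18, 35), (Mo, 9, Omega, CHI, black, 38, 22, 1)}.
π[qty, city]: project onto (qty, city) (6 duplicate(s) eliminated) → {(1, CHI), (1, LA), (29, CHI), (29, LA), (35, CHI), (35, LA)}

{(1, CHI), (1, LA), (29, CHI), (29, LA), (35, CHI), (35, LA)}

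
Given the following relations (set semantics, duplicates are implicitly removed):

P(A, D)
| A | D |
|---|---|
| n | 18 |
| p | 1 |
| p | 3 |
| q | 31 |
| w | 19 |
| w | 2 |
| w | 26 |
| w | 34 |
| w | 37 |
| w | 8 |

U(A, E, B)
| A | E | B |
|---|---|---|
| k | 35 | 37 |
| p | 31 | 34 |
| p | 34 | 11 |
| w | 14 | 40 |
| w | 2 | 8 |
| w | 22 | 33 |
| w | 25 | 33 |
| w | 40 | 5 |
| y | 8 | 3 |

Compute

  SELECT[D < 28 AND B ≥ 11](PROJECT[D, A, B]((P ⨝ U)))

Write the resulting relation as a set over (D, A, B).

Natural join on A: {(p, 1, 31, 34), (p, 1, 34, 11), (p, 3, 31, 34), (p, 3, 34, 11), (w, 19, 14, 40), (w, 19, 2, 8), (w, 19, 22, 33), (w, 19, 25, 33), (w, 19, 40, 5), (w, 2, 14, 40), (w, 2, 2, 8), (w, 2, 22, 33), (w, 2, 25, 33), (w, 2, 40, 5), (w, 26, 14, 40), (w, 26, 2, 8), (w, 26, 22, 33), (w, 26, 25, 33), (w, 26, 40, 5), (w, 34, 14, 40), (w, 34, 2, 8), (w, 34, 22, 33), (w, 34, 25, 33), (w, 34, 40, 5), (w, 37, 14, 40), (w, 37, 2, 8), (w, 37, 22, 33), (w, 37, 25, 33), (w, 37, 40, 5), (w, 8, 14, 40), (w, 8, 2, 8), (w, 8, 22, 33), (w, 8, 25, 33), (w, 8, 40, 5)}
Projecting to D, A, B (6 duplicate(s) eliminated): {(1, p, 11), (1, p, 34), (19, w, 33), (19, w, 40), (19, w, 5), (19, w, 8), (2, w, 33), (2, w, 40), (2, w, 5), (2, w, 8), (26, w, 33), (26, w, 40), (26, w, 5), (26, w, 8), (3, p, 11), (3, p, 34), (34, w, 33), (34, w, 40), (34, w, 5), (34, w, 8), (37, w, 33), (37, w, 40), (37, w, 5), (37, w, 8), (8, w, 33), (8, w, 40), (8, w, 5), (8, w, 8)}
Selection D < 28 AND B ≥ 11: {(1, p, 11), (1, p, 34), (19, w, 33), (19, w, 40), (2, w, 33), (2, w, 40), (26, w, 33), (26, w, 40), (3, p, 11), (3, p, 34), (8, w, 33), (8, w, 40)}

{(1, p, 11), (1, p, 34), (19, w, 33), (19, w, 40), (2, w, 33), (2, w, 40), (26, w, 33), (26, w, 40), (3, p, 11), (3, p, 34), (8, w, 33), (8, w, 40)}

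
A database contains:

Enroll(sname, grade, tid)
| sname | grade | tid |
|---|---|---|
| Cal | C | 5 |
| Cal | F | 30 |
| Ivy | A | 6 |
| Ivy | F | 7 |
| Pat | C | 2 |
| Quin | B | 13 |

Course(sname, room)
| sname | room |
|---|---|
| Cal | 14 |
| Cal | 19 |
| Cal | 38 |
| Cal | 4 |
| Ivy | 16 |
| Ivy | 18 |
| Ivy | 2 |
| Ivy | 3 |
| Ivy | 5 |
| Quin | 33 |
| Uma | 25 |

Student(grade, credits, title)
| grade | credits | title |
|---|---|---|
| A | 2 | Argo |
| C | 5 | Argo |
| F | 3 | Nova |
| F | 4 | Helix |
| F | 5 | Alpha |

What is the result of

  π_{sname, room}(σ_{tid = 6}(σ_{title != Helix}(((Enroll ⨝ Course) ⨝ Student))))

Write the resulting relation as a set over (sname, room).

Enroll ⋈ Course (natural join on sname): {(Cal, C, 5, 14), (Cal, C, 5, 19), (Cal, C, 5, 38), (Cal, C, 5, 4), (Cal, F, 30, 14), (Cal, F, 30, 19), (Cal, F, 30, 38), (Cal, F, 30, 4), (Ivy, A, 6, 16), (Ivy, A, 6, 18), (Ivy, A, 6, 2), (Ivy, A, 6, 3), (Ivy, A, 6, 5), (Ivy, F, 7, 16), (Ivy, F, 7, 18), (Ivy, F, 7, 2), (Ivy, F, 7, 3), (Ivy, F, 7, 5), (Quin, B, 13, 33)}
(Enroll ⨝ Course) ⋈ Student (natural join on grade): {(Cal, C, 5, 14, 5, Argo), (Cal, C, 5, 19, 5, Argo), (Cal, C, 5, 38, 5, Argo), (Cal, C, 5, 4, 5, Argo), (Cal, F, 30, 14, 3, Nova), (Cal, F, 30, 14, 4, Helix), (Cal, F, 30, 14, 5, Alpha), (Cal, F, 30, 19, 3, Nova), (Cal, F, 30, 19, 4, Helix), (Cal, F, 30, 19, 5, Alpha), (Cal, F, 30, 38, 3, Nova), (Cal, F, 30, 38, 4, Helix), (Cal, F, 30, 38, 5, Alpha), (Cal, F, 30, 4, 3, Nova), (Cal, F, 30, 4, 4, Helix), (Cal, F, 30, 4, 5, Alpha), (Ivy, A, 6, 16, 2, Argo), (Ivy, A, 6, 18, 2, Argo), (Ivy, A, 6, 2, 2, Argo), (Ivy, A, 6, 3, 2, Argo), (Ivy, A, 6, 5, 2, Argo), (Ivy, F, 7, 16, 3, Nova), (Ivy, F, 7, 16, 4, Helix), (Ivy, F, 7, 16, 5, Alpha), (Ivy, F, 7, 18, 3, Nova), (Ivy, F, 7, 18, 4, Helix), (Ivy, F, 7, 18, 5, Alpha), (Ivy, F, 7, 2, 3, Nova), (Ivy, F, 7, 2, 4, Helix), (Ivy, F, 7, 2, 5, Alpha), (Ivy, F, 7, 3, 3, Nova), (Ivy, F, 7, 3, 4, Helix), (Ivy, F, 7, 3, 5, Alpha), (Ivy, F, 7, 5, 3, Nova), (Ivy, F, 7, 5, 4, Helix), (Ivy, F, 7, 5, 5, Alpha)}
Apply σ_{title != Helix}; surviving tuples: {(Cal, C, 5, 14, 5, Argo), (Cal, C, 5, 19, 5, Argo), (Cal, C, 5, 38, 5, Argo), (Cal, C, 5, 4, 5, Argo), (Cal, F, 30, 14, 3, Nova), (Cal, F, 30, 14, 5, Alpha), (Cal, F, 30, 19, 3, Nova), (Cal, F, 30, 19, 5, Alpha), (Cal, F, 30, 38, 3, Nova), (Cal, F, 30, 38, 5, Alpha), (Cal, F, 30, 4, 3, Nova), (Cal, F, 30, 4, 5, Alpha), (Ivy, A, 6, 16, 2, Argo), (Ivy, A, 6, 18, 2, Argo), (Ivy, A, 6, 2, 2, Argo), (Ivy, A, 6, 3, 2, Argo), (Ivy, A, 6, 5, 2, Argo), (Ivy, F, 7, 16, 3, Nova), (Ivy, F, 7, 16, 5, Alpha), (Ivy, F, 7, 18, 3, Nova), (Ivy, F, 7, 18, 5, Alpha), (Ivy, F, 7, 2, 3, Nova), (Ivy, F, 7, 2, 5, Alpha), (Ivy, F, 7, 3, 3, Nova), (Ivy, F, 7, 3, 5, Alpha), (Ivy, F, 7, 5, 3, Nova), (Ivy, F, 7, 5, 5, Alpha)}
Apply σ_{tid = 6}; surviving tuples: {(Ivy, A, 6, 16, 2, Argo), (Ivy, A, 6, 18, 2, Argo), (Ivy, A, 6, 2, 2, Argo), (Ivy, A, 6, 3, 2, Argo), (Ivy, A, 6, 5, 2, Argo)}
Keep only column(s) sname, room: {(Ivy, 16), (Ivy, 18), (Ivy, 2), (Ivy, 3), (Ivy, 5)}

{(Ivy, 16), (Ivy, 18), (Ivy, 2), (Ivy, 3), (Ivy, 5)}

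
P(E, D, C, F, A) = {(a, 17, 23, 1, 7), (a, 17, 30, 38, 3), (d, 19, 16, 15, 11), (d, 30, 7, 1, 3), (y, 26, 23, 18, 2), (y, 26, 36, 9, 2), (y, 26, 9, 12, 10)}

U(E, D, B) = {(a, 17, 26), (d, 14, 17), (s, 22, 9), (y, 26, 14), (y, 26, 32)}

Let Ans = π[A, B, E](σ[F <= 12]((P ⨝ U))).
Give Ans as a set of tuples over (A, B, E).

{(10, 14, y), (10, 32, y), (2, 14, y), (2, 32, y), (7, 26, a)}

Natural join on E, D: {(a, 17, 23, 1, 7, 26), (a, 17, 30, 38, 3, 26), (y, 26, 23, 18, 2, 14), (y, 26, 23, 18, 2, 32), (y, 26, 36, 9, 2, 14), (y, 26, 36, 9, 2, 32), (y, 26, 9, 12, 10, 14), (y, 26, 9, 12, 10, 32)}
σ[F <= 12]: keep tuples satisfying F <= 12 → {(a, 17, 23, 1, 7, 26), (y, 26, 36, 9, 2, 14), (y, 26, 36, 9, 2, 32), (y, 26, 9, 12, 10, 14), (y, 26, 9, 12, 10, 32)}
π_{A, B, E} gives {(10, 14, y), (10, 32, y), (2, 14, y), (2, 32, y), (7, 26, a)}.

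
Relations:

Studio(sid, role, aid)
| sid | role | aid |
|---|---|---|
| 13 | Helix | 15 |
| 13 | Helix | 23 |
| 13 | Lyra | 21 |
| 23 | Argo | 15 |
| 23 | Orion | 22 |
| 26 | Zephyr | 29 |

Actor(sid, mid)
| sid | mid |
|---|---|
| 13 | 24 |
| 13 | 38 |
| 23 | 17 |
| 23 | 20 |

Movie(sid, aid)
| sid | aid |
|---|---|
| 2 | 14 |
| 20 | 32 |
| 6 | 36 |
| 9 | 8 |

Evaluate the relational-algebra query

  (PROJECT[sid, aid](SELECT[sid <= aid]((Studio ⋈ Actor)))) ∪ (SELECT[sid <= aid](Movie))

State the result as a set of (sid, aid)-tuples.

Natural join on sid: {(13, Helix, 15, 24), (13, Helix, 15, 38), (13, Helix, 23, 24), (13, Helix, 23, 38), (13, Lyra, 21, 24), (13, Lyra, 21, 38), (23, Argo, 15, 17), (23, Argo, 15, 20), (23, Orion, 22, 17), (23, Orion, 22, 20)}
σ[sid <= aid]: keep tuples satisfying sid <= aid → {(13, Helix, 15, 24), (13, Helix, 15, 38), (13, Helix, 23, 24), (13, Helix, 23, 38), (13, Lyra, 21, 24), (13, Lyra, 21, 38)}
π_{sid, aid} gives {(13, 15), (13, 21), (13, 23)} (3 duplicate(s) eliminated).
σ[sid <= aid]: keep tuples satisfying sid <= aid → {(2, 14), (20, 32), (6, 36)}
Set union of the two operands is {(13, 15), (13, 21), (13, 23), (2, 14), (20, 32), (6, 36)}.

{(13, 15), (13, 21), (13, 23), (2, 14), (20, 32), (6, 36)}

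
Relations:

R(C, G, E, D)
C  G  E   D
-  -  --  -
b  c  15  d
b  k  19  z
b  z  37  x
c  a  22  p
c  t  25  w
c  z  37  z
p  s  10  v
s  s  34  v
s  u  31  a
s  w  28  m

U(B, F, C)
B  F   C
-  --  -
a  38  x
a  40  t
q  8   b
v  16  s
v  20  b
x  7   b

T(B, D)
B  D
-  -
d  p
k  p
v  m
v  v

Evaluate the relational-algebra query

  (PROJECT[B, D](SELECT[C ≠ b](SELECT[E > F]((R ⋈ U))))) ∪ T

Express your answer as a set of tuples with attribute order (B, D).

Natural join on C: {(b, c, 15, d, q, 8), (b, c, 15, d, v, 20), (b, c, 15, d, x, 7), (b, k, 19, z, q, 8), (b, k, 19, z, v, 20), (b, k, 19, z, x, 7), (b, z, 37, x, q, 8), (b, z, 37, x, v, 20), (b, z, 37, x, x, 7), (s, s, 34, v, v, 16), (s, u, 31, a, v, 16), (s, w, 28, m, v, 16)}
σ[E > F]: keep tuples satisfying E > F → {(b, c, 15, d, q, 8), (b, c, 15, d, x, 7), (b, k, 19, z, q, 8), (b, k, 19, z, x, 7), (b, z, 37, x, q, 8), (b, z, 37, x, v, 20), (b, z, 37, x, x, 7), (s, s, 34, v, v, 16), (s, u, 31, a, v, 16), (s, w, 28, m, v, 16)}
σ[C ≠ b]: keep tuples satisfying C ≠ b → {(s, s, 34, v, v, 16), (s, u, 31, a, v, 16), (s, w, 28, m, v, 16)}
π[B, D]: project onto (B, D) → {(v, a), (v, m), (v, v)}
Union: {(v, a), (v, m), (v, v)} with {(d, p), (k, p), (v, m), (v, v)} → {(d, p), (k, p), (v, a), (v, m), (v, v)}

{(d, p), (k, p), (v, a), (v, m), (v, v)}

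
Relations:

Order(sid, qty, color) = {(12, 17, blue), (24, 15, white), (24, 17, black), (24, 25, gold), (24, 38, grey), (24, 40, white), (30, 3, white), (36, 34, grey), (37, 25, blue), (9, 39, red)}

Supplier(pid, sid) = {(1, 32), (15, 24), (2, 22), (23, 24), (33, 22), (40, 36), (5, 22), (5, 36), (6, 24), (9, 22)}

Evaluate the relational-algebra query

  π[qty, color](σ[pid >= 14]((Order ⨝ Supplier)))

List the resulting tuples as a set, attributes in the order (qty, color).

{(15, white), (17, black), (25, gold), (34, grey), (38, grey), (40, white)}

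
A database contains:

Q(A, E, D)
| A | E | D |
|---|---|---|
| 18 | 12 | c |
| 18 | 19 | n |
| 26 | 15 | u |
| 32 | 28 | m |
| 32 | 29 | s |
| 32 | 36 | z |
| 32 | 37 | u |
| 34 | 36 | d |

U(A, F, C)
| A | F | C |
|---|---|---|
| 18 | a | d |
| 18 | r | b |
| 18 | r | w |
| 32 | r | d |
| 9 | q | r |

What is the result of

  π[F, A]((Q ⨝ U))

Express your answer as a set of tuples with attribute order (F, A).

Joining Q and U on A yields {(18, 12, c, a, d), (18, 12, c, r, b), (18, 12, c, r, w), (18, 19, n, a, d), (18, 19, n, r, b), (18, 19, n, r, w), (32, 28, m, r, d), (32, 29, s, r, d), (32, 36, z, r, d), (32, 37, u, r, d)}.
Projecting to F, A (7 duplicate(s) eliminated): {(a, 18), (r, 18), (r, 32)}

{(a, 18), (r, 18), (r, 32)}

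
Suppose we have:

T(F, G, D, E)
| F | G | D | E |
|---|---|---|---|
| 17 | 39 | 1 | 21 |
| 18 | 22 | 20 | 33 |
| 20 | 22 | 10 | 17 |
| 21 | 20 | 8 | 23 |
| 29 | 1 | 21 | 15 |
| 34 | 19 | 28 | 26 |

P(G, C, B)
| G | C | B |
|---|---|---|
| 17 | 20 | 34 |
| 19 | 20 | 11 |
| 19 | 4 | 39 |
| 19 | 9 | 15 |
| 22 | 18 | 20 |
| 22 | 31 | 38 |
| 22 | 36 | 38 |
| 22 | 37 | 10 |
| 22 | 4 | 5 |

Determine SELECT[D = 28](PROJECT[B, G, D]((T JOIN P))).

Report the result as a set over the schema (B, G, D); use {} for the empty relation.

Natural join on G: {(18, 22, 20, 33, 18, 20), (18, 22, 20, 33, 31, 38), (18, 22, 20, 33, 36, 38), (18, 22, 20, 33, 37, 10), (18, 22, 20, 33, 4, 5), (20, 22, 10, 17, 18, 20), (20, 22, 10, 17, 31, 38), (20, 22, 10, 17, 36, 38), (20, 22, 10, 17, 37, 10), (20, 22, 10, 17, 4, 5), (34, 19, 28, 26, 20, 11), (34, 19, 28, 26, 4, 39), (34, 19, 28, 26, 9, 15)}
π[B, G, D]: project onto (B, G, D) (2 duplicate(s) eliminated) → {(10, 22, 10), (10, 22, 20), (11, 19, 28), (15, 19, 28), (20, 22, 10), (20, 22, 20), (38, 22, 10), (38, 22, 20), (39, 19, 28), (5, 22, 10), (5, 22, 20)}
Apply σ_{D = 28}; surviving tuples: {(11, 19, 28), (15, 19, 28), (39, 19, 28)}

{(11, 19, 28), (15, 19, 28), (39, 19, 28)}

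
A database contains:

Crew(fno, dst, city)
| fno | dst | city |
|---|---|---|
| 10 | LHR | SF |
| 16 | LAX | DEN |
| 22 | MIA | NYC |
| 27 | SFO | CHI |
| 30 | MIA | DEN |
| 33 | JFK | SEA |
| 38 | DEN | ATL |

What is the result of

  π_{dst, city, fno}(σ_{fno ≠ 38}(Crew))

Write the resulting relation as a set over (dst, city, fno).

Filtering on fno ≠ 38 leaves {(10, LHR, SF), (16, LAX, DEN), (22, MIA, NYC), (27, SFO, CHI), (30, MIA, DEN), (33, JFK, SEA)}.
π[dst, city, fno]: project onto (dst, city, fno) → {(JFK, SEA, 33), (LAX, DEN, 16), (LHR, SF, 10), (MIA, DEN, 30), (MIA, NYC, 22), (SFO, CHI, 27)}

{(JFK, SEA, 33), (LAX, DEN, 16), (LHR, SF, 10), (MIA, DEN, 30), (MIA, NYC, 22), (SFO, CHI, 27)}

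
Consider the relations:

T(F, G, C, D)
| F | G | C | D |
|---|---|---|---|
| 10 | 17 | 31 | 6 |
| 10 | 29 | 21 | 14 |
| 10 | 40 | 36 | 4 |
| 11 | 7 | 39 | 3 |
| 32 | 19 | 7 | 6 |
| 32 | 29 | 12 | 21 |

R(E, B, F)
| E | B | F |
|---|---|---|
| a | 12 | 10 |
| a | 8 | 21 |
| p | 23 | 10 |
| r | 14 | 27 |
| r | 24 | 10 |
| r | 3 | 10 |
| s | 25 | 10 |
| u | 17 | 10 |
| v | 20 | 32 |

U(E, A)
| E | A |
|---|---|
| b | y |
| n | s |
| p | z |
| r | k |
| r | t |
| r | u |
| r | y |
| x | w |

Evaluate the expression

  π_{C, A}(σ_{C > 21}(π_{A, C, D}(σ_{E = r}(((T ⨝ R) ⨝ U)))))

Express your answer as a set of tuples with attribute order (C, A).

{(31, k), (31, t), (31, u), (31, y), (36, k), (36, t), (36, u), (36, y)}

Joining T and R on F yields {(10, 17, 31, 6, a, 12), (10, 17, 31, 6, p, 23), (10, 17, 31, 6, r, 24), (10, 17, 31, 6, r, 3), (10, 17, 31, 6, s, 25), (10, 17, 31, 6, u, 17), (10, 29, 21, 14, a, 12), (10, 29, 21, 14, p, 23), (10, 29, 21, 14, r, 24), (10, 29, 21, 14, r, 3), (10, 29, 21, 14, s, 25), (10, 29, 21, 14, u, 17), (10, 40, 36, 4, a, 12), (10, 40, 36, 4, p, 23), (10, 40, 36, 4, r, 24), (10, 40, 36, 4, r, 3), (10, 40, 36, 4, s, 25), (10, 40, 36, 4, u, 17), (32, 19, 7, 6, v, 20), (32, 29, 12, 21, v, 20)}.
Joining (T ⨝ R) and U on E yields {(10, 17, 31, 6, p, 23, z), (10, 17, 31, 6, r, 24, k), (10, 17, 31, 6, r, 24, t), (10, 17, 31, 6, r, 24, u), (10, 17, 31, 6, r, 24, y), (10, 17, 31, 6, r, 3, k), (10, 17, 31, 6, r, 3, t), (10, 17, 31, 6, r, 3, u), (10, 17, 31, 6, r, 3, y), (10, 29, 21, 14, p, 23, z), (10, 29, 21, 14, r, 24, k), (10, 29, 21, 14, r, 24, t), (10, 29, 21, 14, r, 24, u), (10, 29, 21, 14, r, 24, y), (10, 29, 21, 14, r, 3, k), (10, 29, 21, 14, r, 3, t), (10, 29, 21, 14, r, 3, u), (10, 29, 21, 14, r, 3, y), (10, 40, 36, 4, p, 23, z), (10, 40, 36, 4, r, 24, k), (10, 40, 36, 4, r, 24, t), (10, 40, 36, 4, r, 24, u), (10, 40, 36, 4, r, 24, y), (10, 40, 36, 4, r, 3, k), (10, 40, 36, 4, r, 3, t), (10, 40, 36, 4, r, 3, u), (10, 40, 36, 4, r, 3, y)}.
Apply σ_{E = r}; surviving tuples: {(10, 17, 31, 6, r, 24, k), (10, 17, 31, 6, r, 24, t), (10, 17, 31, 6, r, 24, u), (10, 17, 31, 6, r, 24, y), (10, 17, 31, 6, r, 3, k), (10, 17, 31, 6, r, 3, t), (10, 17, 31, 6, r, 3, u), (10, 17, 31, 6, r, 3, y), (10, 29, 21, 14, r, 24, k), (10, 29, 21, 14, r, 24, t), (10, 29, 21, 14, r, 24, u), (10, 29, 21, 14, r, 24, y), (10, 29, 21, 14, r, 3, k), (10, 29, 21, 14, r, 3, t), (10, 29, 21, 14, r, 3, u), (10, 29, 21, 14, r, 3, y), (10, 40, 36, 4, r, 24, k), (10, 40, 36, 4, r, 24, t), (10, 40, 36, 4, r, 24, u), (10, 40, 36, 4, r, 24, y), (10, 40, 36, 4, r, 3, k), (10, 40, 36, 4, r, 3, t), (10, 40, 36, 4, r, 3, u), (10, 40, 36, 4, r, 3, y)}
π[A, C, D]: project onto (A, C, D) (12 duplicate(s) eliminated) → {(k, 21, 14), (k, 31, 6), (k, 36, 4), (t, 21, 14), (t, 31, 6), (t, 36, 4), (u, 21, 14), (u, 31, 6), (u, 36, 4), (y, 21, 14), (y, 31, 6), (y, 36, 4)}
Apply σ_{C > 21}; surviving tuples: {(k, 31, 6), (k, 36, 4), (t, 31, 6), (t, 36, 4), (u, 31, 6), (u, 36, 4), (y, 31, 6), (y, 36, 4)}
π[C, A]: project onto (C, A) → {(31, k), (31, t), (31, u), (31, y), (36, k), (36, t), (36, u), (36, y)}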